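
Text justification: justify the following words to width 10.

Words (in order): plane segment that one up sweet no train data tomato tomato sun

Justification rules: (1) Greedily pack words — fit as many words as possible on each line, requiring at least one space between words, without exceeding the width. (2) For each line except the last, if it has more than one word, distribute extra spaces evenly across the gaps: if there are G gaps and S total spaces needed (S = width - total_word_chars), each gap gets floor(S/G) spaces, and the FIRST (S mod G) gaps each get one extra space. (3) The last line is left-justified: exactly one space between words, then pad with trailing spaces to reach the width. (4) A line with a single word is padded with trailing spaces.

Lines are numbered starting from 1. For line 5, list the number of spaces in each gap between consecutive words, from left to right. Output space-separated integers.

Answer: 3

Derivation:
Line 1: ['plane'] (min_width=5, slack=5)
Line 2: ['segment'] (min_width=7, slack=3)
Line 3: ['that', 'one'] (min_width=8, slack=2)
Line 4: ['up', 'sweet'] (min_width=8, slack=2)
Line 5: ['no', 'train'] (min_width=8, slack=2)
Line 6: ['data'] (min_width=4, slack=6)
Line 7: ['tomato'] (min_width=6, slack=4)
Line 8: ['tomato', 'sun'] (min_width=10, slack=0)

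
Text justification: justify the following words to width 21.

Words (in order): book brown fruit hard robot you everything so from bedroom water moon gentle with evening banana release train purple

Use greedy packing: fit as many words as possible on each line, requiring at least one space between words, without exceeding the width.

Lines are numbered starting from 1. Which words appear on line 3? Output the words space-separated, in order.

Line 1: ['book', 'brown', 'fruit', 'hard'] (min_width=21, slack=0)
Line 2: ['robot', 'you', 'everything'] (min_width=20, slack=1)
Line 3: ['so', 'from', 'bedroom', 'water'] (min_width=21, slack=0)
Line 4: ['moon', 'gentle', 'with'] (min_width=16, slack=5)
Line 5: ['evening', 'banana'] (min_width=14, slack=7)
Line 6: ['release', 'train', 'purple'] (min_width=20, slack=1)

Answer: so from bedroom water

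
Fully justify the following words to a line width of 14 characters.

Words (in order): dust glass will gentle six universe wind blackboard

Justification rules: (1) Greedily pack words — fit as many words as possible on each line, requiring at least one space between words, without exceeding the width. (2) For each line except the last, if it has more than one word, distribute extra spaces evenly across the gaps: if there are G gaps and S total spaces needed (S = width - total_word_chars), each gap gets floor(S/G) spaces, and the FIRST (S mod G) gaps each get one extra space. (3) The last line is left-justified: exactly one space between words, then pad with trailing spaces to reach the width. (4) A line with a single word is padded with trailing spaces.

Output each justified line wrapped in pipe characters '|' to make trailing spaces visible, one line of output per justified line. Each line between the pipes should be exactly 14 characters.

Answer: |dust     glass|
|will    gentle|
|six   universe|
|wind          |
|blackboard    |

Derivation:
Line 1: ['dust', 'glass'] (min_width=10, slack=4)
Line 2: ['will', 'gentle'] (min_width=11, slack=3)
Line 3: ['six', 'universe'] (min_width=12, slack=2)
Line 4: ['wind'] (min_width=4, slack=10)
Line 5: ['blackboard'] (min_width=10, slack=4)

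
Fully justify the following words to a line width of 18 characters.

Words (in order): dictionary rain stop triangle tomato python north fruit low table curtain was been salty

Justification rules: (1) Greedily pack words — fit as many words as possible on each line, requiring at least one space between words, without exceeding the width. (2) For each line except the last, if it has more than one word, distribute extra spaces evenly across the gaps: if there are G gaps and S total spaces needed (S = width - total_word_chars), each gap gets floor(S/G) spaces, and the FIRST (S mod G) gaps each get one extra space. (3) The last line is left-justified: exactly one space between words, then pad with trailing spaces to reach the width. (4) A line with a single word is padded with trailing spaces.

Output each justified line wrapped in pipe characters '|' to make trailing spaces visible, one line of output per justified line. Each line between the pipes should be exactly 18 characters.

Answer: |dictionary    rain|
|stop      triangle|
|tomato      python|
|north   fruit  low|
|table  curtain was|
|been salty        |

Derivation:
Line 1: ['dictionary', 'rain'] (min_width=15, slack=3)
Line 2: ['stop', 'triangle'] (min_width=13, slack=5)
Line 3: ['tomato', 'python'] (min_width=13, slack=5)
Line 4: ['north', 'fruit', 'low'] (min_width=15, slack=3)
Line 5: ['table', 'curtain', 'was'] (min_width=17, slack=1)
Line 6: ['been', 'salty'] (min_width=10, slack=8)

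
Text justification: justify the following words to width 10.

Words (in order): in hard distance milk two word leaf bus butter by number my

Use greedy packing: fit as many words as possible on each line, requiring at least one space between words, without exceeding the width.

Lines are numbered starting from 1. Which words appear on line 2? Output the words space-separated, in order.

Answer: distance

Derivation:
Line 1: ['in', 'hard'] (min_width=7, slack=3)
Line 2: ['distance'] (min_width=8, slack=2)
Line 3: ['milk', 'two'] (min_width=8, slack=2)
Line 4: ['word', 'leaf'] (min_width=9, slack=1)
Line 5: ['bus', 'butter'] (min_width=10, slack=0)
Line 6: ['by', 'number'] (min_width=9, slack=1)
Line 7: ['my'] (min_width=2, slack=8)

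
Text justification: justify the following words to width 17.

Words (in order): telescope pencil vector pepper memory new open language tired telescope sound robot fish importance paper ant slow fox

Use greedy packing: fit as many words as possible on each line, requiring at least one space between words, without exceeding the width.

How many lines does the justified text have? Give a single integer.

Answer: 8

Derivation:
Line 1: ['telescope', 'pencil'] (min_width=16, slack=1)
Line 2: ['vector', 'pepper'] (min_width=13, slack=4)
Line 3: ['memory', 'new', 'open'] (min_width=15, slack=2)
Line 4: ['language', 'tired'] (min_width=14, slack=3)
Line 5: ['telescope', 'sound'] (min_width=15, slack=2)
Line 6: ['robot', 'fish'] (min_width=10, slack=7)
Line 7: ['importance', 'paper'] (min_width=16, slack=1)
Line 8: ['ant', 'slow', 'fox'] (min_width=12, slack=5)
Total lines: 8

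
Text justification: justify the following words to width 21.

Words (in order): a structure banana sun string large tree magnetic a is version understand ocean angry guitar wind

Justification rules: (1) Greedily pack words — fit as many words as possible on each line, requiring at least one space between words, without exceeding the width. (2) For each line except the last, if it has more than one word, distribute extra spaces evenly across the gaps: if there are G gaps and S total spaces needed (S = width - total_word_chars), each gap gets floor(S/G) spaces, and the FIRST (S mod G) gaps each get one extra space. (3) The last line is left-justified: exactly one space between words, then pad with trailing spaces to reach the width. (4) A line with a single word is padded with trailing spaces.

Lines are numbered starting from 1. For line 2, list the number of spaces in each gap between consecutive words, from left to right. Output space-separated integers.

Line 1: ['a', 'structure', 'banana'] (min_width=18, slack=3)
Line 2: ['sun', 'string', 'large', 'tree'] (min_width=21, slack=0)
Line 3: ['magnetic', 'a', 'is', 'version'] (min_width=21, slack=0)
Line 4: ['understand', 'ocean'] (min_width=16, slack=5)
Line 5: ['angry', 'guitar', 'wind'] (min_width=17, slack=4)

Answer: 1 1 1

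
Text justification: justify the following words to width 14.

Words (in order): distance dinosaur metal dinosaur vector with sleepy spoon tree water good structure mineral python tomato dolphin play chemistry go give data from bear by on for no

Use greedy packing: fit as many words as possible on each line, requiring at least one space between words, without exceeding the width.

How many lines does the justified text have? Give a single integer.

Line 1: ['distance'] (min_width=8, slack=6)
Line 2: ['dinosaur', 'metal'] (min_width=14, slack=0)
Line 3: ['dinosaur'] (min_width=8, slack=6)
Line 4: ['vector', 'with'] (min_width=11, slack=3)
Line 5: ['sleepy', 'spoon'] (min_width=12, slack=2)
Line 6: ['tree', 'water'] (min_width=10, slack=4)
Line 7: ['good', 'structure'] (min_width=14, slack=0)
Line 8: ['mineral', 'python'] (min_width=14, slack=0)
Line 9: ['tomato', 'dolphin'] (min_width=14, slack=0)
Line 10: ['play', 'chemistry'] (min_width=14, slack=0)
Line 11: ['go', 'give', 'data'] (min_width=12, slack=2)
Line 12: ['from', 'bear', 'by'] (min_width=12, slack=2)
Line 13: ['on', 'for', 'no'] (min_width=9, slack=5)
Total lines: 13

Answer: 13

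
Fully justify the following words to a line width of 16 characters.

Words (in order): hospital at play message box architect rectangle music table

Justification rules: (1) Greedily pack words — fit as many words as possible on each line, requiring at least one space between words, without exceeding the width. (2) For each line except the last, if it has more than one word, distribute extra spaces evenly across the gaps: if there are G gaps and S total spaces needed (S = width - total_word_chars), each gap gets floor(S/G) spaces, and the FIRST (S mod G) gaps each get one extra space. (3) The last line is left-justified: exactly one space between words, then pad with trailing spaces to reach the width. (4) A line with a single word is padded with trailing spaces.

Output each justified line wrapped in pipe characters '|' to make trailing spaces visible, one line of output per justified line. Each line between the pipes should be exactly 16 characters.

Line 1: ['hospital', 'at', 'play'] (min_width=16, slack=0)
Line 2: ['message', 'box'] (min_width=11, slack=5)
Line 3: ['architect'] (min_width=9, slack=7)
Line 4: ['rectangle', 'music'] (min_width=15, slack=1)
Line 5: ['table'] (min_width=5, slack=11)

Answer: |hospital at play|
|message      box|
|architect       |
|rectangle  music|
|table           |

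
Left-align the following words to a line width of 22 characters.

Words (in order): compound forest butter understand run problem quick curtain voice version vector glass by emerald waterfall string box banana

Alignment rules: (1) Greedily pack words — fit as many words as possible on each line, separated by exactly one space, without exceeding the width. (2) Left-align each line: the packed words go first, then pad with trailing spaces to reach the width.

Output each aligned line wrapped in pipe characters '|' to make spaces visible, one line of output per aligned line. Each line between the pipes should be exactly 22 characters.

Answer: |compound forest butter|
|understand run problem|
|quick curtain voice   |
|version vector glass  |
|by emerald waterfall  |
|string box banana     |

Derivation:
Line 1: ['compound', 'forest', 'butter'] (min_width=22, slack=0)
Line 2: ['understand', 'run', 'problem'] (min_width=22, slack=0)
Line 3: ['quick', 'curtain', 'voice'] (min_width=19, slack=3)
Line 4: ['version', 'vector', 'glass'] (min_width=20, slack=2)
Line 5: ['by', 'emerald', 'waterfall'] (min_width=20, slack=2)
Line 6: ['string', 'box', 'banana'] (min_width=17, slack=5)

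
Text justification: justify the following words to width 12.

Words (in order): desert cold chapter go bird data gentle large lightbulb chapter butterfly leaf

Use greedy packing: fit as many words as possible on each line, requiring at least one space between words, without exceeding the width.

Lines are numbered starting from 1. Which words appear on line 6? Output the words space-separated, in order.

Answer: chapter

Derivation:
Line 1: ['desert', 'cold'] (min_width=11, slack=1)
Line 2: ['chapter', 'go'] (min_width=10, slack=2)
Line 3: ['bird', 'data'] (min_width=9, slack=3)
Line 4: ['gentle', 'large'] (min_width=12, slack=0)
Line 5: ['lightbulb'] (min_width=9, slack=3)
Line 6: ['chapter'] (min_width=7, slack=5)
Line 7: ['butterfly'] (min_width=9, slack=3)
Line 8: ['leaf'] (min_width=4, slack=8)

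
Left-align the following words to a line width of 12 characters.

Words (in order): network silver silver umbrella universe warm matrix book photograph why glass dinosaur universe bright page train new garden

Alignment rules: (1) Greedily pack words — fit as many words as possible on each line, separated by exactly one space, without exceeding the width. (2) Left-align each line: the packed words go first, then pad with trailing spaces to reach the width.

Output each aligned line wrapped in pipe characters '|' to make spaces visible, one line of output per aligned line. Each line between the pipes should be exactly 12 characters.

Line 1: ['network'] (min_width=7, slack=5)
Line 2: ['silver'] (min_width=6, slack=6)
Line 3: ['silver'] (min_width=6, slack=6)
Line 4: ['umbrella'] (min_width=8, slack=4)
Line 5: ['universe'] (min_width=8, slack=4)
Line 6: ['warm', 'matrix'] (min_width=11, slack=1)
Line 7: ['book'] (min_width=4, slack=8)
Line 8: ['photograph'] (min_width=10, slack=2)
Line 9: ['why', 'glass'] (min_width=9, slack=3)
Line 10: ['dinosaur'] (min_width=8, slack=4)
Line 11: ['universe'] (min_width=8, slack=4)
Line 12: ['bright', 'page'] (min_width=11, slack=1)
Line 13: ['train', 'new'] (min_width=9, slack=3)
Line 14: ['garden'] (min_width=6, slack=6)

Answer: |network     |
|silver      |
|silver      |
|umbrella    |
|universe    |
|warm matrix |
|book        |
|photograph  |
|why glass   |
|dinosaur    |
|universe    |
|bright page |
|train new   |
|garden      |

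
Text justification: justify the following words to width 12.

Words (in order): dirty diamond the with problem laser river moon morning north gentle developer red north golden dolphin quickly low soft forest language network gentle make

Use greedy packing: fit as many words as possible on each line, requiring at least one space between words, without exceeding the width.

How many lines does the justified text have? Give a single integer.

Answer: 15

Derivation:
Line 1: ['dirty'] (min_width=5, slack=7)
Line 2: ['diamond', 'the'] (min_width=11, slack=1)
Line 3: ['with', 'problem'] (min_width=12, slack=0)
Line 4: ['laser', 'river'] (min_width=11, slack=1)
Line 5: ['moon', 'morning'] (min_width=12, slack=0)
Line 6: ['north', 'gentle'] (min_width=12, slack=0)
Line 7: ['developer'] (min_width=9, slack=3)
Line 8: ['red', 'north'] (min_width=9, slack=3)
Line 9: ['golden'] (min_width=6, slack=6)
Line 10: ['dolphin'] (min_width=7, slack=5)
Line 11: ['quickly', 'low'] (min_width=11, slack=1)
Line 12: ['soft', 'forest'] (min_width=11, slack=1)
Line 13: ['language'] (min_width=8, slack=4)
Line 14: ['network'] (min_width=7, slack=5)
Line 15: ['gentle', 'make'] (min_width=11, slack=1)
Total lines: 15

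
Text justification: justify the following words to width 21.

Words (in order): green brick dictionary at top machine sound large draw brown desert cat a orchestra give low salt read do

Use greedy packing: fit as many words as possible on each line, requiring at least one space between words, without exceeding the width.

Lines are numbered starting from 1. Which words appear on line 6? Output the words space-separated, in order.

Line 1: ['green', 'brick'] (min_width=11, slack=10)
Line 2: ['dictionary', 'at', 'top'] (min_width=17, slack=4)
Line 3: ['machine', 'sound', 'large'] (min_width=19, slack=2)
Line 4: ['draw', 'brown', 'desert', 'cat'] (min_width=21, slack=0)
Line 5: ['a', 'orchestra', 'give', 'low'] (min_width=20, slack=1)
Line 6: ['salt', 'read', 'do'] (min_width=12, slack=9)

Answer: salt read do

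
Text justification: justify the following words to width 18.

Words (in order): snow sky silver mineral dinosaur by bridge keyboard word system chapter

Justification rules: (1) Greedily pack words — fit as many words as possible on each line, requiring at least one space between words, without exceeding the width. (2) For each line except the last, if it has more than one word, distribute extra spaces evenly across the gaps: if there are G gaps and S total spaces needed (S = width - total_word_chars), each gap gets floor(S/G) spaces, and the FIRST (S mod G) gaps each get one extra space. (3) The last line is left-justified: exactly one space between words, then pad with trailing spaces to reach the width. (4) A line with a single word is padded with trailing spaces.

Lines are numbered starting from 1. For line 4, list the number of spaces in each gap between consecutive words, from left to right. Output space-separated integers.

Line 1: ['snow', 'sky', 'silver'] (min_width=15, slack=3)
Line 2: ['mineral', 'dinosaur'] (min_width=16, slack=2)
Line 3: ['by', 'bridge', 'keyboard'] (min_width=18, slack=0)
Line 4: ['word', 'system'] (min_width=11, slack=7)
Line 5: ['chapter'] (min_width=7, slack=11)

Answer: 8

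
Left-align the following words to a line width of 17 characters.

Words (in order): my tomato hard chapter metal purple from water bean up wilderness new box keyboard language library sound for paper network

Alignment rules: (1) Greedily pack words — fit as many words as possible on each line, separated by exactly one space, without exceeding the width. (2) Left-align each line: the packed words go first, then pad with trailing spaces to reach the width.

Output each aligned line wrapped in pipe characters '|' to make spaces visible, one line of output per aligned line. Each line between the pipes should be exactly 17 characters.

Line 1: ['my', 'tomato', 'hard'] (min_width=14, slack=3)
Line 2: ['chapter', 'metal'] (min_width=13, slack=4)
Line 3: ['purple', 'from', 'water'] (min_width=17, slack=0)
Line 4: ['bean', 'up'] (min_width=7, slack=10)
Line 5: ['wilderness', 'new'] (min_width=14, slack=3)
Line 6: ['box', 'keyboard'] (min_width=12, slack=5)
Line 7: ['language', 'library'] (min_width=16, slack=1)
Line 8: ['sound', 'for', 'paper'] (min_width=15, slack=2)
Line 9: ['network'] (min_width=7, slack=10)

Answer: |my tomato hard   |
|chapter metal    |
|purple from water|
|bean up          |
|wilderness new   |
|box keyboard     |
|language library |
|sound for paper  |
|network          |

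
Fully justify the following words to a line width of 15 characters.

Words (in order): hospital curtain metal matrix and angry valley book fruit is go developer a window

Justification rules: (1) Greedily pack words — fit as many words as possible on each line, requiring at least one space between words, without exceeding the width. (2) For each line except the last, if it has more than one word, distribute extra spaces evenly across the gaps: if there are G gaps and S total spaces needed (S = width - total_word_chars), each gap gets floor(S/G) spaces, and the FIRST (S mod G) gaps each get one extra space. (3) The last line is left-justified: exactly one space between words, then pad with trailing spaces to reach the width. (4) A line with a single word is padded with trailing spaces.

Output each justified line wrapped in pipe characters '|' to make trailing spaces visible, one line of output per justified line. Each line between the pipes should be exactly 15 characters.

Answer: |hospital       |
|curtain   metal|
|matrix      and|
|angry    valley|
|book  fruit  is|
|go  developer a|
|window         |

Derivation:
Line 1: ['hospital'] (min_width=8, slack=7)
Line 2: ['curtain', 'metal'] (min_width=13, slack=2)
Line 3: ['matrix', 'and'] (min_width=10, slack=5)
Line 4: ['angry', 'valley'] (min_width=12, slack=3)
Line 5: ['book', 'fruit', 'is'] (min_width=13, slack=2)
Line 6: ['go', 'developer', 'a'] (min_width=14, slack=1)
Line 7: ['window'] (min_width=6, slack=9)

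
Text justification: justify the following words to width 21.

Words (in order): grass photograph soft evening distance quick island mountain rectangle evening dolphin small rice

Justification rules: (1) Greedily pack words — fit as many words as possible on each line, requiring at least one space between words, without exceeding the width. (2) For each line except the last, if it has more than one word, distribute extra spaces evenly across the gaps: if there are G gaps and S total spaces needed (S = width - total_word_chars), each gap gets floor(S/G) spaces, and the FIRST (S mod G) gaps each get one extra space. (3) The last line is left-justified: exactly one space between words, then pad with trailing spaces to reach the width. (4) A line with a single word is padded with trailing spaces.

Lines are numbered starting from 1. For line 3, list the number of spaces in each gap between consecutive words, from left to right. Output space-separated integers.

Answer: 1 1

Derivation:
Line 1: ['grass', 'photograph', 'soft'] (min_width=21, slack=0)
Line 2: ['evening', 'distance'] (min_width=16, slack=5)
Line 3: ['quick', 'island', 'mountain'] (min_width=21, slack=0)
Line 4: ['rectangle', 'evening'] (min_width=17, slack=4)
Line 5: ['dolphin', 'small', 'rice'] (min_width=18, slack=3)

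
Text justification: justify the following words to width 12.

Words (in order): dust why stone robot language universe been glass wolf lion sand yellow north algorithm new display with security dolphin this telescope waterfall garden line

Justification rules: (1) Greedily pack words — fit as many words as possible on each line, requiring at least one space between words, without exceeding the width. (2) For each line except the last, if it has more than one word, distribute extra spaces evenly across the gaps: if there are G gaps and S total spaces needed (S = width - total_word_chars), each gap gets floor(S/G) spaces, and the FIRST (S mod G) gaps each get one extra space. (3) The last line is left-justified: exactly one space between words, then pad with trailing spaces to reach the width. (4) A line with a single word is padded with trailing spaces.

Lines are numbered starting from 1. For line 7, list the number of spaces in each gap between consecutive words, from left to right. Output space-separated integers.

Answer: 2

Derivation:
Line 1: ['dust', 'why'] (min_width=8, slack=4)
Line 2: ['stone', 'robot'] (min_width=11, slack=1)
Line 3: ['language'] (min_width=8, slack=4)
Line 4: ['universe'] (min_width=8, slack=4)
Line 5: ['been', 'glass'] (min_width=10, slack=2)
Line 6: ['wolf', 'lion'] (min_width=9, slack=3)
Line 7: ['sand', 'yellow'] (min_width=11, slack=1)
Line 8: ['north'] (min_width=5, slack=7)
Line 9: ['algorithm'] (min_width=9, slack=3)
Line 10: ['new', 'display'] (min_width=11, slack=1)
Line 11: ['with'] (min_width=4, slack=8)
Line 12: ['security'] (min_width=8, slack=4)
Line 13: ['dolphin', 'this'] (min_width=12, slack=0)
Line 14: ['telescope'] (min_width=9, slack=3)
Line 15: ['waterfall'] (min_width=9, slack=3)
Line 16: ['garden', 'line'] (min_width=11, slack=1)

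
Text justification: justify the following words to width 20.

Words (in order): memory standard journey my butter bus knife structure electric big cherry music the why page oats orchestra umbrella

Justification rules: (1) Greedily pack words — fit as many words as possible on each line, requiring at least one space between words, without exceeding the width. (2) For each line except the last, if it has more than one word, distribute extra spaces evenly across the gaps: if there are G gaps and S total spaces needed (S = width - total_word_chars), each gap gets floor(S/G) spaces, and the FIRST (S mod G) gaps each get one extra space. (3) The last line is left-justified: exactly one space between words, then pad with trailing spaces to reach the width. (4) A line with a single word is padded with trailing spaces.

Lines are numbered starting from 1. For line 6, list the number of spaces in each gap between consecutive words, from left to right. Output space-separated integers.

Line 1: ['memory', 'standard'] (min_width=15, slack=5)
Line 2: ['journey', 'my', 'butter'] (min_width=17, slack=3)
Line 3: ['bus', 'knife', 'structure'] (min_width=19, slack=1)
Line 4: ['electric', 'big', 'cherry'] (min_width=19, slack=1)
Line 5: ['music', 'the', 'why', 'page'] (min_width=18, slack=2)
Line 6: ['oats', 'orchestra'] (min_width=14, slack=6)
Line 7: ['umbrella'] (min_width=8, slack=12)

Answer: 7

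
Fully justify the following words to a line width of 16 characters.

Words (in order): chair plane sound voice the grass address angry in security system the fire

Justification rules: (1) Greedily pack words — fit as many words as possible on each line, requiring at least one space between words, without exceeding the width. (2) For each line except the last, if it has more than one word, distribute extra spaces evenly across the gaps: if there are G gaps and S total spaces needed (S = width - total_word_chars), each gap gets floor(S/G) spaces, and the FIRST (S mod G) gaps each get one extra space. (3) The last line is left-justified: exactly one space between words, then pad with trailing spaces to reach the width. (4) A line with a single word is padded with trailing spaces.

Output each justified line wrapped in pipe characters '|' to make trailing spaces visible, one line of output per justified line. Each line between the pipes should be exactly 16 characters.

Line 1: ['chair', 'plane'] (min_width=11, slack=5)
Line 2: ['sound', 'voice', 'the'] (min_width=15, slack=1)
Line 3: ['grass', 'address'] (min_width=13, slack=3)
Line 4: ['angry', 'in'] (min_width=8, slack=8)
Line 5: ['security', 'system'] (min_width=15, slack=1)
Line 6: ['the', 'fire'] (min_width=8, slack=8)

Answer: |chair      plane|
|sound  voice the|
|grass    address|
|angry         in|
|security  system|
|the fire        |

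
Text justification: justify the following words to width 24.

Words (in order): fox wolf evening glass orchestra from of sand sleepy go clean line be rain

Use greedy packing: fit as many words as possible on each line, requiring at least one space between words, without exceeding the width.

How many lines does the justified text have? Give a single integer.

Answer: 4

Derivation:
Line 1: ['fox', 'wolf', 'evening', 'glass'] (min_width=22, slack=2)
Line 2: ['orchestra', 'from', 'of', 'sand'] (min_width=22, slack=2)
Line 3: ['sleepy', 'go', 'clean', 'line', 'be'] (min_width=23, slack=1)
Line 4: ['rain'] (min_width=4, slack=20)
Total lines: 4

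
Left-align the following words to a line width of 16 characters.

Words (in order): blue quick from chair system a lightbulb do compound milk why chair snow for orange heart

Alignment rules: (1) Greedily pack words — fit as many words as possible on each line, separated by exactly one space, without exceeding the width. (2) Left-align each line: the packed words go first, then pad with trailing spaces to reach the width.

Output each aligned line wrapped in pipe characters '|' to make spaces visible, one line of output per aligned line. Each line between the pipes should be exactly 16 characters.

Line 1: ['blue', 'quick', 'from'] (min_width=15, slack=1)
Line 2: ['chair', 'system', 'a'] (min_width=14, slack=2)
Line 3: ['lightbulb', 'do'] (min_width=12, slack=4)
Line 4: ['compound', 'milk'] (min_width=13, slack=3)
Line 5: ['why', 'chair', 'snow'] (min_width=14, slack=2)
Line 6: ['for', 'orange', 'heart'] (min_width=16, slack=0)

Answer: |blue quick from |
|chair system a  |
|lightbulb do    |
|compound milk   |
|why chair snow  |
|for orange heart|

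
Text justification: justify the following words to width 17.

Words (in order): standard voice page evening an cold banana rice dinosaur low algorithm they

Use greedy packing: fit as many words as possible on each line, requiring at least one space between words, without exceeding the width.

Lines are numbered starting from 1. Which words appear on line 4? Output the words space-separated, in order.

Line 1: ['standard', 'voice'] (min_width=14, slack=3)
Line 2: ['page', 'evening', 'an'] (min_width=15, slack=2)
Line 3: ['cold', 'banana', 'rice'] (min_width=16, slack=1)
Line 4: ['dinosaur', 'low'] (min_width=12, slack=5)
Line 5: ['algorithm', 'they'] (min_width=14, slack=3)

Answer: dinosaur low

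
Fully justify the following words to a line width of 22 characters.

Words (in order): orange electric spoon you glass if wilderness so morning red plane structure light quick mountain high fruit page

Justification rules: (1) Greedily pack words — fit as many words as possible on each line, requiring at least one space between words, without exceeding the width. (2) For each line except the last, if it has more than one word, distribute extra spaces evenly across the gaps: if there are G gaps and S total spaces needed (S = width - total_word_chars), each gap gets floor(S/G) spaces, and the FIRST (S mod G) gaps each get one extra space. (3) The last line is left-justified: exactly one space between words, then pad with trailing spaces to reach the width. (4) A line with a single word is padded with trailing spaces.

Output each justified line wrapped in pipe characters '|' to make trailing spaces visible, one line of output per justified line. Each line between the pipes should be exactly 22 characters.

Line 1: ['orange', 'electric', 'spoon'] (min_width=21, slack=1)
Line 2: ['you', 'glass', 'if'] (min_width=12, slack=10)
Line 3: ['wilderness', 'so', 'morning'] (min_width=21, slack=1)
Line 4: ['red', 'plane', 'structure'] (min_width=19, slack=3)
Line 5: ['light', 'quick', 'mountain'] (min_width=20, slack=2)
Line 6: ['high', 'fruit', 'page'] (min_width=15, slack=7)

Answer: |orange  electric spoon|
|you      glass      if|
|wilderness  so morning|
|red   plane  structure|
|light  quick  mountain|
|high fruit page       |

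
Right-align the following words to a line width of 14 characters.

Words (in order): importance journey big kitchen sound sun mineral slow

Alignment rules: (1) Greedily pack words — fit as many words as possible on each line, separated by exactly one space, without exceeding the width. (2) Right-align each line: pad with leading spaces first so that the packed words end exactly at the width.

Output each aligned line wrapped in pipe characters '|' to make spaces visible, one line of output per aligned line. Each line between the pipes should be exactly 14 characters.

Line 1: ['importance'] (min_width=10, slack=4)
Line 2: ['journey', 'big'] (min_width=11, slack=3)
Line 3: ['kitchen', 'sound'] (min_width=13, slack=1)
Line 4: ['sun', 'mineral'] (min_width=11, slack=3)
Line 5: ['slow'] (min_width=4, slack=10)

Answer: |    importance|
|   journey big|
| kitchen sound|
|   sun mineral|
|          slow|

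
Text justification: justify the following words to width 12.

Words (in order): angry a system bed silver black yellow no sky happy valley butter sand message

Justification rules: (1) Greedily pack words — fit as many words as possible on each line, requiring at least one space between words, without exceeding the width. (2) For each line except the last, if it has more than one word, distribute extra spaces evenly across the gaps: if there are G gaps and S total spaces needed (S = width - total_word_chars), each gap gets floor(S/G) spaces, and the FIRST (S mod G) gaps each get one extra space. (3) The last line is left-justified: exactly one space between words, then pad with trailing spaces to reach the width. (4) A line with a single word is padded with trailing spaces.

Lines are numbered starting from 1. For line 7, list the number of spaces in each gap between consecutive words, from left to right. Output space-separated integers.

Line 1: ['angry', 'a'] (min_width=7, slack=5)
Line 2: ['system', 'bed'] (min_width=10, slack=2)
Line 3: ['silver', 'black'] (min_width=12, slack=0)
Line 4: ['yellow', 'no'] (min_width=9, slack=3)
Line 5: ['sky', 'happy'] (min_width=9, slack=3)
Line 6: ['valley'] (min_width=6, slack=6)
Line 7: ['butter', 'sand'] (min_width=11, slack=1)
Line 8: ['message'] (min_width=7, slack=5)

Answer: 2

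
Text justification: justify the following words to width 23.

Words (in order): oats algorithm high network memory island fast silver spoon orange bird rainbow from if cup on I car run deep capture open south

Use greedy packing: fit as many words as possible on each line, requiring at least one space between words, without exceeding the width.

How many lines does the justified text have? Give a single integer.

Line 1: ['oats', 'algorithm', 'high'] (min_width=19, slack=4)
Line 2: ['network', 'memory', 'island'] (min_width=21, slack=2)
Line 3: ['fast', 'silver', 'spoon'] (min_width=17, slack=6)
Line 4: ['orange', 'bird', 'rainbow'] (min_width=19, slack=4)
Line 5: ['from', 'if', 'cup', 'on', 'I', 'car'] (min_width=20, slack=3)
Line 6: ['run', 'deep', 'capture', 'open'] (min_width=21, slack=2)
Line 7: ['south'] (min_width=5, slack=18)
Total lines: 7

Answer: 7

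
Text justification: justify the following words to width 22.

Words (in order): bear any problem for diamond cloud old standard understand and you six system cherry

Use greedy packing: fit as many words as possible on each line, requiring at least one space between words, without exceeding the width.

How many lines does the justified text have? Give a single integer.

Line 1: ['bear', 'any', 'problem', 'for'] (min_width=20, slack=2)
Line 2: ['diamond', 'cloud', 'old'] (min_width=17, slack=5)
Line 3: ['standard', 'understand'] (min_width=19, slack=3)
Line 4: ['and', 'you', 'six', 'system'] (min_width=18, slack=4)
Line 5: ['cherry'] (min_width=6, slack=16)
Total lines: 5

Answer: 5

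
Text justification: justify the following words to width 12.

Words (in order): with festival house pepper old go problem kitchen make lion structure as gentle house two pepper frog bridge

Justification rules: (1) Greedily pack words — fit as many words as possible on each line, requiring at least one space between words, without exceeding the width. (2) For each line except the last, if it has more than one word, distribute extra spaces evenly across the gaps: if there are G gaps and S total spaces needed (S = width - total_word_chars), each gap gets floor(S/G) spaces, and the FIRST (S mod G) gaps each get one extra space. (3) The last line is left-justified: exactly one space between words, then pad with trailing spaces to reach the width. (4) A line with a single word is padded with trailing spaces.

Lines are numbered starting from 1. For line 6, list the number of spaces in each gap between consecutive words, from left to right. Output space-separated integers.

Line 1: ['with'] (min_width=4, slack=8)
Line 2: ['festival'] (min_width=8, slack=4)
Line 3: ['house', 'pepper'] (min_width=12, slack=0)
Line 4: ['old', 'go'] (min_width=6, slack=6)
Line 5: ['problem'] (min_width=7, slack=5)
Line 6: ['kitchen', 'make'] (min_width=12, slack=0)
Line 7: ['lion'] (min_width=4, slack=8)
Line 8: ['structure', 'as'] (min_width=12, slack=0)
Line 9: ['gentle', 'house'] (min_width=12, slack=0)
Line 10: ['two', 'pepper'] (min_width=10, slack=2)
Line 11: ['frog', 'bridge'] (min_width=11, slack=1)

Answer: 1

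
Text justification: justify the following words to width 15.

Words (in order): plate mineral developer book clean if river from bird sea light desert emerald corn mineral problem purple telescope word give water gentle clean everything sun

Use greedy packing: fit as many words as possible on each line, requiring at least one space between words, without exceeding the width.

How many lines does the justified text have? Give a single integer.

Line 1: ['plate', 'mineral'] (min_width=13, slack=2)
Line 2: ['developer', 'book'] (min_width=14, slack=1)
Line 3: ['clean', 'if', 'river'] (min_width=14, slack=1)
Line 4: ['from', 'bird', 'sea'] (min_width=13, slack=2)
Line 5: ['light', 'desert'] (min_width=12, slack=3)
Line 6: ['emerald', 'corn'] (min_width=12, slack=3)
Line 7: ['mineral', 'problem'] (min_width=15, slack=0)
Line 8: ['purple'] (min_width=6, slack=9)
Line 9: ['telescope', 'word'] (min_width=14, slack=1)
Line 10: ['give', 'water'] (min_width=10, slack=5)
Line 11: ['gentle', 'clean'] (min_width=12, slack=3)
Line 12: ['everything', 'sun'] (min_width=14, slack=1)
Total lines: 12

Answer: 12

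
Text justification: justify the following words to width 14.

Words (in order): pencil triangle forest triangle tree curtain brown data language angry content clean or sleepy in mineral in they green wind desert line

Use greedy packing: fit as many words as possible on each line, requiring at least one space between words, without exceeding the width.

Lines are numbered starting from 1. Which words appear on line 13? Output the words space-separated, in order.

Answer: line

Derivation:
Line 1: ['pencil'] (min_width=6, slack=8)
Line 2: ['triangle'] (min_width=8, slack=6)
Line 3: ['forest'] (min_width=6, slack=8)
Line 4: ['triangle', 'tree'] (min_width=13, slack=1)
Line 5: ['curtain', 'brown'] (min_width=13, slack=1)
Line 6: ['data', 'language'] (min_width=13, slack=1)
Line 7: ['angry', 'content'] (min_width=13, slack=1)
Line 8: ['clean', 'or'] (min_width=8, slack=6)
Line 9: ['sleepy', 'in'] (min_width=9, slack=5)
Line 10: ['mineral', 'in'] (min_width=10, slack=4)
Line 11: ['they', 'green'] (min_width=10, slack=4)
Line 12: ['wind', 'desert'] (min_width=11, slack=3)
Line 13: ['line'] (min_width=4, slack=10)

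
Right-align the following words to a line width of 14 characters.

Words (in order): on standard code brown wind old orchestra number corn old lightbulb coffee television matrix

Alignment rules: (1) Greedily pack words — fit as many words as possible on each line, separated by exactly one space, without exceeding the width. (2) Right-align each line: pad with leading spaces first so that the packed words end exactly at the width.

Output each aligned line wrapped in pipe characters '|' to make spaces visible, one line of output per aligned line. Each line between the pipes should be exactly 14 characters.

Answer: |   on standard|
|    code brown|
|      wind old|
|     orchestra|
|   number corn|
| old lightbulb|
|        coffee|
|    television|
|        matrix|

Derivation:
Line 1: ['on', 'standard'] (min_width=11, slack=3)
Line 2: ['code', 'brown'] (min_width=10, slack=4)
Line 3: ['wind', 'old'] (min_width=8, slack=6)
Line 4: ['orchestra'] (min_width=9, slack=5)
Line 5: ['number', 'corn'] (min_width=11, slack=3)
Line 6: ['old', 'lightbulb'] (min_width=13, slack=1)
Line 7: ['coffee'] (min_width=6, slack=8)
Line 8: ['television'] (min_width=10, slack=4)
Line 9: ['matrix'] (min_width=6, slack=8)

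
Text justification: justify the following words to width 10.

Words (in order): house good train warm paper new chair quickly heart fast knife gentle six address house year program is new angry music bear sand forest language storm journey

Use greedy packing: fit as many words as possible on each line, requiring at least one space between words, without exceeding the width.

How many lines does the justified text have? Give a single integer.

Line 1: ['house', 'good'] (min_width=10, slack=0)
Line 2: ['train', 'warm'] (min_width=10, slack=0)
Line 3: ['paper', 'new'] (min_width=9, slack=1)
Line 4: ['chair'] (min_width=5, slack=5)
Line 5: ['quickly'] (min_width=7, slack=3)
Line 6: ['heart', 'fast'] (min_width=10, slack=0)
Line 7: ['knife'] (min_width=5, slack=5)
Line 8: ['gentle', 'six'] (min_width=10, slack=0)
Line 9: ['address'] (min_width=7, slack=3)
Line 10: ['house', 'year'] (min_width=10, slack=0)
Line 11: ['program', 'is'] (min_width=10, slack=0)
Line 12: ['new', 'angry'] (min_width=9, slack=1)
Line 13: ['music', 'bear'] (min_width=10, slack=0)
Line 14: ['sand'] (min_width=4, slack=6)
Line 15: ['forest'] (min_width=6, slack=4)
Line 16: ['language'] (min_width=8, slack=2)
Line 17: ['storm'] (min_width=5, slack=5)
Line 18: ['journey'] (min_width=7, slack=3)
Total lines: 18

Answer: 18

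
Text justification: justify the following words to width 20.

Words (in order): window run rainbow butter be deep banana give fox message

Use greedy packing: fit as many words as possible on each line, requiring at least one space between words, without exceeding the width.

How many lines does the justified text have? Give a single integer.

Line 1: ['window', 'run', 'rainbow'] (min_width=18, slack=2)
Line 2: ['butter', 'be', 'deep'] (min_width=14, slack=6)
Line 3: ['banana', 'give', 'fox'] (min_width=15, slack=5)
Line 4: ['message'] (min_width=7, slack=13)
Total lines: 4

Answer: 4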